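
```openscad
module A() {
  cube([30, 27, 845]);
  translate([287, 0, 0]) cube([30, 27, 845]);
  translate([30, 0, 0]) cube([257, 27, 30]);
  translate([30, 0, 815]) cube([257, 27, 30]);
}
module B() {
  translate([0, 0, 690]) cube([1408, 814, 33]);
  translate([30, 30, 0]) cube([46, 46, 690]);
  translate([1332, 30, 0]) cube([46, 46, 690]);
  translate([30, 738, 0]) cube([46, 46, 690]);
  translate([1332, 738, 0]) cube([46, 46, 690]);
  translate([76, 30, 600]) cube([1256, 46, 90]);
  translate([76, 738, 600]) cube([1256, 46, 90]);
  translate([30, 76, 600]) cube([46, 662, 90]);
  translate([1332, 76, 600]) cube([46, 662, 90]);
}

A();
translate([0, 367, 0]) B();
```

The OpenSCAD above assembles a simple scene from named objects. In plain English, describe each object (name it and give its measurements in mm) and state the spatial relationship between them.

A is a rectangular picture frame lying in the x–z plane (depth along y). The opening is 257 mm wide (x) by 785 mm tall (z), surrounded by a border 30 mm wide on all four sides. The frame is 27 mm deep and is made of two full-height vertical stiles with two horizontal rails fitted between them.

B is a table: top 1408 mm (x) × 814 mm (y), 33 mm thick, upper face at z = 723 mm, on four 46×46 mm square legs, each inset 30 mm from the nearest pair of top edges, running from z = 0 to the bottom of the top. Four apron rails, 46 mm thick and 90 mm tall, run between adjacent legs with their top edges flush with the underside of the top and their outer faces flush with the legs' outer faces.

The table is on the floor beside the picture frame on its +y side.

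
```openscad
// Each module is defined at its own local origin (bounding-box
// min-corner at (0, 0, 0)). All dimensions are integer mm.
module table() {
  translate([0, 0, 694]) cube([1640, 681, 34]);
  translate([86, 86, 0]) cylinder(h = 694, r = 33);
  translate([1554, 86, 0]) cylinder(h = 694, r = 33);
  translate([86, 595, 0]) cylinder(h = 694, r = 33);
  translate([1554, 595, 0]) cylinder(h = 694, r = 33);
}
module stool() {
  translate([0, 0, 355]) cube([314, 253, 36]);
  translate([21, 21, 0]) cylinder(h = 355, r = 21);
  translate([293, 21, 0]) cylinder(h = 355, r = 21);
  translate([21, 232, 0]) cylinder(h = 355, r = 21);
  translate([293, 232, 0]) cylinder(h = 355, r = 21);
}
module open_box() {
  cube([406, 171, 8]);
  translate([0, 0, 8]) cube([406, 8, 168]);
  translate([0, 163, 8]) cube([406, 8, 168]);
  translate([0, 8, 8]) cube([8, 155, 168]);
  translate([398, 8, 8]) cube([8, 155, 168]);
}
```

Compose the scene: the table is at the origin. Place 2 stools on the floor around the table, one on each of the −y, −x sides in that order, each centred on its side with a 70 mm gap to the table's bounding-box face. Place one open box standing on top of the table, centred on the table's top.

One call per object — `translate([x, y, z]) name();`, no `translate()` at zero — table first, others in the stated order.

table();
translate([663, -323, 0]) stool();
translate([-384, 214, 0]) stool();
translate([617, 255, 728]) open_box();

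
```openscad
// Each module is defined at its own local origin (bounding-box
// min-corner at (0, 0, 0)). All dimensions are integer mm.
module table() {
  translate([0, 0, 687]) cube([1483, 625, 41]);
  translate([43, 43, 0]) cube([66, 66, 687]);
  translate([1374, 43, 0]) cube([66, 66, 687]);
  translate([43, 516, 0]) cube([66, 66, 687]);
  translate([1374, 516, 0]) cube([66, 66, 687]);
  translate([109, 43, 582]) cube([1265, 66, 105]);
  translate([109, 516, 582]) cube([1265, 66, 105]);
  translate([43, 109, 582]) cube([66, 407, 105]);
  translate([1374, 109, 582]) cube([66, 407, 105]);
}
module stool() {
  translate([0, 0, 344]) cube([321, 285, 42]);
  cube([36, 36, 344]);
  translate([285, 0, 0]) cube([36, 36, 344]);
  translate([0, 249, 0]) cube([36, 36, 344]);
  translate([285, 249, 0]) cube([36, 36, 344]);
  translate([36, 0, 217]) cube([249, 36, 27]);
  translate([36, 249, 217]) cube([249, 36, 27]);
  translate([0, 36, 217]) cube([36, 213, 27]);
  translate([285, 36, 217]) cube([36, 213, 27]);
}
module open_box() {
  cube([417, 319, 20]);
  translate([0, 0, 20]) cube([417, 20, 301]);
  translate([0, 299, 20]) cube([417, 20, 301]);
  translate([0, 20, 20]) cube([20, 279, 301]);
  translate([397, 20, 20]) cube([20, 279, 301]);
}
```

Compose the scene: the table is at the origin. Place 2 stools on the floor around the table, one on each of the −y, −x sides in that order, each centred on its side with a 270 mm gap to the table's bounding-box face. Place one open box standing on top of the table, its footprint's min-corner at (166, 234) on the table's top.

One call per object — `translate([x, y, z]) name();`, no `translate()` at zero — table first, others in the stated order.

table();
translate([581, -555, 0]) stool();
translate([-591, 170, 0]) stool();
translate([166, 234, 728]) open_box();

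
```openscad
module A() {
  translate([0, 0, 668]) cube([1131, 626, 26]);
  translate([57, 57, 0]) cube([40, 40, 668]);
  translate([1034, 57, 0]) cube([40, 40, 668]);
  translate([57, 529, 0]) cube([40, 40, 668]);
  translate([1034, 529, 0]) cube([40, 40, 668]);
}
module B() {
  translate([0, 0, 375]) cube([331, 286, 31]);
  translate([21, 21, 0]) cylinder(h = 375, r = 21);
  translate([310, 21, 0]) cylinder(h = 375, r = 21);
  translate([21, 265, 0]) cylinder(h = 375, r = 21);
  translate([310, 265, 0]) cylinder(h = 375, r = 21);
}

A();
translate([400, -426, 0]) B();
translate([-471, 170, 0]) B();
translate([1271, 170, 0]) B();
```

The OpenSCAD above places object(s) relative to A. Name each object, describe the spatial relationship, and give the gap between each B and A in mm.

A is a table. B is a stool. Three stools sit around the table at the −y, −x, +x sides. The gap between each stool and the table is 140 mm.

Each stool's nearest face is 140 mm from the table's bounding box.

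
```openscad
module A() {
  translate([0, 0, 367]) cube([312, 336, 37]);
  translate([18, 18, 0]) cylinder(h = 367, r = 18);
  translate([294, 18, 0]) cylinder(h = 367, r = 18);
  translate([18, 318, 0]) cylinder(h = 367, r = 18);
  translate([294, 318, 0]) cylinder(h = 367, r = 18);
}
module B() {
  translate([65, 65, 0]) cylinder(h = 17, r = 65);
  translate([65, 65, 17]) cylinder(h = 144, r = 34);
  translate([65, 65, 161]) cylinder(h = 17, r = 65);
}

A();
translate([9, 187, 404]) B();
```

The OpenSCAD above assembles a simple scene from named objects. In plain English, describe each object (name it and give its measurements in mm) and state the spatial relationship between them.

A is a four-legged stool. The seat is a 312×336×37 mm slab whose top surface is at z = 404 mm; four round legs, each 36 mm in diameter, run from the floor (z = 0) to the underside of the seat, each leg's axis is inset half a diameter from the nearest pair of seat edges (so the leg's bounding box is flush with the corner).

B is a spool: two coaxial disc flanges of radius 65 mm and thickness 17 mm, joined by a core cylinder of radius 34 mm and height 144 mm. The lower flange rests on z = 0 and the three cylinders share a vertical axis.

The spool is on top of the stool.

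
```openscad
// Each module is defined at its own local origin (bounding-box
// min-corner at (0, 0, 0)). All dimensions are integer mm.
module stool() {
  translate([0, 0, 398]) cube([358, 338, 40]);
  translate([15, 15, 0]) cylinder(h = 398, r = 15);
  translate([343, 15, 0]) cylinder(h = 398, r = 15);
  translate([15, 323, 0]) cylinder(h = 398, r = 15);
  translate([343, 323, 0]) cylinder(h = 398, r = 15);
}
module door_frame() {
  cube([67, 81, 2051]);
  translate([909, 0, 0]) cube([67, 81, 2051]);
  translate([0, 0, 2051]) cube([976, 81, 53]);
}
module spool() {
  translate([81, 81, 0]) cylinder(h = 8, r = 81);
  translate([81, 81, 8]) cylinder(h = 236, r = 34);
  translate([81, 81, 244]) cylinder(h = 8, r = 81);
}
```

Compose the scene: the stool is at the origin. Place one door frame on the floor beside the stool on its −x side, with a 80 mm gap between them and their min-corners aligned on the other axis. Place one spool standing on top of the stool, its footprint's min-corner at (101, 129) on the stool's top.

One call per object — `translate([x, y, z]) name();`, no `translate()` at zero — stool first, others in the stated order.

stool();
translate([-1056, 0, 0]) door_frame();
translate([101, 129, 438]) spool();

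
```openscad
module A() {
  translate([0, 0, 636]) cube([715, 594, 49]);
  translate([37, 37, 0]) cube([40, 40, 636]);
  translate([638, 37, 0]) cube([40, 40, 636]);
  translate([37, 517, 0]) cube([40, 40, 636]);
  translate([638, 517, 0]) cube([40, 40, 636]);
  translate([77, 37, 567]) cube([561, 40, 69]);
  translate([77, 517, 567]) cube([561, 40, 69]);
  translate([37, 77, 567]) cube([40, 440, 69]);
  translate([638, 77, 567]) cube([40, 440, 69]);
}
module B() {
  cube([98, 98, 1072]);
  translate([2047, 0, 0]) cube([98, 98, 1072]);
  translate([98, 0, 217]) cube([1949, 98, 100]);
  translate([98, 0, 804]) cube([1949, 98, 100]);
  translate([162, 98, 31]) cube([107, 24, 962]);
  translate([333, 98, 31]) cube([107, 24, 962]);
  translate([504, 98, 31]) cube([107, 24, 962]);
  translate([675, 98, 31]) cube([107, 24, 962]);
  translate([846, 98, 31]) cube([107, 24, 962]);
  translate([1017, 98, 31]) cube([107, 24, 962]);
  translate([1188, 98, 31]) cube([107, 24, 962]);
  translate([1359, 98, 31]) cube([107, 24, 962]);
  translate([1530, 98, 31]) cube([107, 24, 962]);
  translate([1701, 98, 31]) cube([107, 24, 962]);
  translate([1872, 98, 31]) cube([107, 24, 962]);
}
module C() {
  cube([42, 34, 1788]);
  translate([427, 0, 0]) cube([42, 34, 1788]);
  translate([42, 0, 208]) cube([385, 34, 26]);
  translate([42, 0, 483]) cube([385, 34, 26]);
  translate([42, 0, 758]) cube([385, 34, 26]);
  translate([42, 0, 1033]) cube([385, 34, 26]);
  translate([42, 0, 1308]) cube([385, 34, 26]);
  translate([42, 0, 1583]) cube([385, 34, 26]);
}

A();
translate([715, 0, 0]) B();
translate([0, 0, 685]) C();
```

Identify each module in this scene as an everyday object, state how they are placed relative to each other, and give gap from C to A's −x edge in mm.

The ladder's min-x is at 0; the table's min-x is 0; gap = 0 mm.

A is a table. B is a fence section. C is a ladder. The fence section is against the table's +x side, with their −y faces flush. The ladder is on top of the table. The gap from the ladder to the table's −x edge is 0 mm.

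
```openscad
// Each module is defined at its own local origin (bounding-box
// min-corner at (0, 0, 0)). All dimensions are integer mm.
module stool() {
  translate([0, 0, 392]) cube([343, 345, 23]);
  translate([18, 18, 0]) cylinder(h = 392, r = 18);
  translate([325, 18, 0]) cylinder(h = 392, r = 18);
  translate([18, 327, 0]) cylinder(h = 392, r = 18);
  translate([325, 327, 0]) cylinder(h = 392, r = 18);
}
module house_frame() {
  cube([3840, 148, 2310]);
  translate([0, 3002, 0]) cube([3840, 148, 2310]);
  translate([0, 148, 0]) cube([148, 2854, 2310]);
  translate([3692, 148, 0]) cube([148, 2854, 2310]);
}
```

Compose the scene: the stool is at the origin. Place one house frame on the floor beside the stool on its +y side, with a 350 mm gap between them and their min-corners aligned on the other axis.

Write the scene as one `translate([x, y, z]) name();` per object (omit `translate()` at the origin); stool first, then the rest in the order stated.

stool();
translate([0, 695, 0]) house_frame();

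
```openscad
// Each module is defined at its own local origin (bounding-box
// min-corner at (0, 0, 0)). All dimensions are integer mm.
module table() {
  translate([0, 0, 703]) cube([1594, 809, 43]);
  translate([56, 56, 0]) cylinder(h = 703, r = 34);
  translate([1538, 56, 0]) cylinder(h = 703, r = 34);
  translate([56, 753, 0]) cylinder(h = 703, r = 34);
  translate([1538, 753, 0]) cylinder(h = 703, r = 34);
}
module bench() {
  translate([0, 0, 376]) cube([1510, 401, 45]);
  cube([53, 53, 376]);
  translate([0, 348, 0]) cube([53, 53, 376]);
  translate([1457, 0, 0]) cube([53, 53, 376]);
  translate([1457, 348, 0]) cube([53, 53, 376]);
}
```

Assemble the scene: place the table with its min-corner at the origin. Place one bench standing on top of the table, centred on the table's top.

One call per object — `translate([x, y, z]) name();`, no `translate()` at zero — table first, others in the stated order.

table();
translate([42, 204, 746]) bench();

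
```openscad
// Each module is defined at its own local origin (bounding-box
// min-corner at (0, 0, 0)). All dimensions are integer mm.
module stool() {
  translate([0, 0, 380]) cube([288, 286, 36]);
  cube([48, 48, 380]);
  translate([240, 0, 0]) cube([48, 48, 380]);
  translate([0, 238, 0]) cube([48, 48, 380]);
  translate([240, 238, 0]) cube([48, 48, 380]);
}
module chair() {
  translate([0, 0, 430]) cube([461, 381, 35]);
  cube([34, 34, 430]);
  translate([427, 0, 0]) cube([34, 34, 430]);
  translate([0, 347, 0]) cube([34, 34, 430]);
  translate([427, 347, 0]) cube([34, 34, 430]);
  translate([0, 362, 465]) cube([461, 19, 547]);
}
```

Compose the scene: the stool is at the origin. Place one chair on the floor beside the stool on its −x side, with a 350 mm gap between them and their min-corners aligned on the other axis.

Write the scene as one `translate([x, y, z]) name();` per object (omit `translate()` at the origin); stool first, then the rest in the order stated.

stool();
translate([-811, 0, 0]) chair();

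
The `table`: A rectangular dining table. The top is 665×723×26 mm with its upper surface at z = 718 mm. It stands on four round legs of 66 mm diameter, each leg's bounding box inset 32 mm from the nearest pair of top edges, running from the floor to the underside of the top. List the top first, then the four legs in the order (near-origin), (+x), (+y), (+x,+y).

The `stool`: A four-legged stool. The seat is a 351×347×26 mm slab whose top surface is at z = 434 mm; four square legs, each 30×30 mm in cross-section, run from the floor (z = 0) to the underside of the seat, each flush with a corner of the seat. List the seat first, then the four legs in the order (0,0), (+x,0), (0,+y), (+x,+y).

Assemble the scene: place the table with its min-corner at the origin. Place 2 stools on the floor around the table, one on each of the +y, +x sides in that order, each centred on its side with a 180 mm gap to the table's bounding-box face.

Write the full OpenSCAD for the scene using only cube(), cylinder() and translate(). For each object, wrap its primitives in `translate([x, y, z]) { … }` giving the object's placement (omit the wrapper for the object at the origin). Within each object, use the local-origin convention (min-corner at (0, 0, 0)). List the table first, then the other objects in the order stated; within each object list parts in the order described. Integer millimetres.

translate([0, 0, 692]) cube([665, 723, 26]);
translate([65, 65, 0]) cylinder(h = 692, r = 33);
translate([600, 65, 0]) cylinder(h = 692, r = 33);
translate([65, 658, 0]) cylinder(h = 692, r = 33);
translate([600, 658, 0]) cylinder(h = 692, r = 33);
translate([157, 903, 0]) {
  translate([0, 0, 408]) cube([351, 347, 26]);
  cube([30, 30, 408]);
  translate([321, 0, 0]) cube([30, 30, 408]);
  translate([0, 317, 0]) cube([30, 30, 408]);
  translate([321, 317, 0]) cube([30, 30, 408]);
}
translate([845, 188, 0]) {
  translate([0, 0, 408]) cube([351, 347, 26]);
  cube([30, 30, 408]);
  translate([321, 0, 0]) cube([30, 30, 408]);
  translate([0, 317, 0]) cube([30, 30, 408]);
  translate([321, 317, 0]) cube([30, 30, 408]);
}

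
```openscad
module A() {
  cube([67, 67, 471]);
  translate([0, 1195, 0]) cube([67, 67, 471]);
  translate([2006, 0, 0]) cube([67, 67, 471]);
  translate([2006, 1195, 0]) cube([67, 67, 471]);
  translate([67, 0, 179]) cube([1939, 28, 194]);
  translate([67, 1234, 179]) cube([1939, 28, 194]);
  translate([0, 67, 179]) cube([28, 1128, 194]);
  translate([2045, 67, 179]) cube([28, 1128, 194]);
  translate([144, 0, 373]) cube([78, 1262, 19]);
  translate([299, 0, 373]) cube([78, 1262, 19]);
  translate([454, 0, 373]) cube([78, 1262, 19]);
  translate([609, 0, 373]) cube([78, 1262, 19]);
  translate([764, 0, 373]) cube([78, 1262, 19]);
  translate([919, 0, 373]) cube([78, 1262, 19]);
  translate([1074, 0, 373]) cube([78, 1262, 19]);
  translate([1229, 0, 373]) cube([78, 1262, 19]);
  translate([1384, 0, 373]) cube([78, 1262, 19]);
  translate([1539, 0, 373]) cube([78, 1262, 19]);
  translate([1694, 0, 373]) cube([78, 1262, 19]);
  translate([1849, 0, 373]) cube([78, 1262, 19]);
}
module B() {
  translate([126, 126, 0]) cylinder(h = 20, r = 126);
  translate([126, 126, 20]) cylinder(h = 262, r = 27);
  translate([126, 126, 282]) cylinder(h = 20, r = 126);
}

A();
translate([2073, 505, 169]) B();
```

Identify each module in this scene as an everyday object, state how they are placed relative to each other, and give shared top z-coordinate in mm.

A is a bed frame. B is a spool. The spool is beside the bed frame with their tops flush at z = 471. The shared top z-coordinate is 471 mm.

Both tops at z = 471 mm.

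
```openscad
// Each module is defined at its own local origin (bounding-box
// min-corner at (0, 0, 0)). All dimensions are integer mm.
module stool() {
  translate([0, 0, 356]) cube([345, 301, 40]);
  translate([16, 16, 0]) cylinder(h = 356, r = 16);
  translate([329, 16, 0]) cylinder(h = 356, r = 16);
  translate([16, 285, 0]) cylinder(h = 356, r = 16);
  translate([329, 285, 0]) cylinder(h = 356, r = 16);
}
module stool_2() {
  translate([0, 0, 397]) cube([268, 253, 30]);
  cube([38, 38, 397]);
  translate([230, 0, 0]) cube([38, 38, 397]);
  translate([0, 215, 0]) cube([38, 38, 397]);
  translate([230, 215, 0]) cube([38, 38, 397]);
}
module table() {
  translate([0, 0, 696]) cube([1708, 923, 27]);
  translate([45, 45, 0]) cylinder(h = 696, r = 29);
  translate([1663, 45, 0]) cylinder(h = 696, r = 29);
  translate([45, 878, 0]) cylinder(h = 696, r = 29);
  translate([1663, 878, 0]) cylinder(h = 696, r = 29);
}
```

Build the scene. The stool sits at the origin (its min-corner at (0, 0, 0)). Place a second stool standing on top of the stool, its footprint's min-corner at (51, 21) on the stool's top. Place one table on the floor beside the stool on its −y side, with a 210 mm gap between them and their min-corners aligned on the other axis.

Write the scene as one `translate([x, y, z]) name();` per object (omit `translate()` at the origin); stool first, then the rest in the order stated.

stool();
translate([51, 21, 396]) stool_2();
translate([0, -1133, 0]) table();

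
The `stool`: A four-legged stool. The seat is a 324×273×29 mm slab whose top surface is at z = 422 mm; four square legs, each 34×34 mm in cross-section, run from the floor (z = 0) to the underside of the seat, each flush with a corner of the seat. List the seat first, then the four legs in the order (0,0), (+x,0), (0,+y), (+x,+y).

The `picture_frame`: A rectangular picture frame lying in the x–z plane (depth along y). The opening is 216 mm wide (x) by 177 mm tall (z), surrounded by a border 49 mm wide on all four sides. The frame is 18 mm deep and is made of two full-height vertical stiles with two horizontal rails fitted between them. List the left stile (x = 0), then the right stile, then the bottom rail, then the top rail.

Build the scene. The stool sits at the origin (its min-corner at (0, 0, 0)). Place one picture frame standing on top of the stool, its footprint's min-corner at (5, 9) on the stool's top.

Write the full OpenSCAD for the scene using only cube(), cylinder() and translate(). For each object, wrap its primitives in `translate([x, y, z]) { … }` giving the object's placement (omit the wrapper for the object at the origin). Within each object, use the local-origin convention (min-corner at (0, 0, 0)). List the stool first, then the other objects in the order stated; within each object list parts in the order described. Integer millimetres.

translate([0, 0, 393]) cube([324, 273, 29]);
cube([34, 34, 393]);
translate([290, 0, 0]) cube([34, 34, 393]);
translate([0, 239, 0]) cube([34, 34, 393]);
translate([290, 239, 0]) cube([34, 34, 393]);
translate([5, 9, 422]) {
  cube([49, 18, 275]);
  translate([265, 0, 0]) cube([49, 18, 275]);
  translate([49, 0, 0]) cube([216, 18, 49]);
  translate([49, 0, 226]) cube([216, 18, 49]);
}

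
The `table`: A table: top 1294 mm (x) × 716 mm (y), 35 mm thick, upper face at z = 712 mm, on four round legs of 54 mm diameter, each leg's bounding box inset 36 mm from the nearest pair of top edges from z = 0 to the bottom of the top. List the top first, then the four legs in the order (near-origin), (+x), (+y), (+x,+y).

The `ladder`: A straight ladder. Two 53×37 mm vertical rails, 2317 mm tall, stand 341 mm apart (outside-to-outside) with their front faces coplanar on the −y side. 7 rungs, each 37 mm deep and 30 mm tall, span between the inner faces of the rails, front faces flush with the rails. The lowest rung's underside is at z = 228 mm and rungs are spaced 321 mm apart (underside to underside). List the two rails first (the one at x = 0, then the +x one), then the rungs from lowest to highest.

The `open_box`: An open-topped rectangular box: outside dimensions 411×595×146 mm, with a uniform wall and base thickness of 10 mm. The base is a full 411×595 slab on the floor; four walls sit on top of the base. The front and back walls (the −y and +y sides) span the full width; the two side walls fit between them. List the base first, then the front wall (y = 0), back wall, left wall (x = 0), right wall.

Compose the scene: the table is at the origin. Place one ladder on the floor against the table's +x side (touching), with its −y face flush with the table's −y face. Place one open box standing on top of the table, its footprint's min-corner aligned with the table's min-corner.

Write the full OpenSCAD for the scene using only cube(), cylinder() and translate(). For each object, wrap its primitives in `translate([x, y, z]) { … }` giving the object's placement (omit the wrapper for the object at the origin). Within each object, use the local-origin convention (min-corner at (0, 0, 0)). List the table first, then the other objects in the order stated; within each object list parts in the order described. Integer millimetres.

translate([0, 0, 677]) cube([1294, 716, 35]);
translate([63, 63, 0]) cylinder(h = 677, r = 27);
translate([1231, 63, 0]) cylinder(h = 677, r = 27);
translate([63, 653, 0]) cylinder(h = 677, r = 27);
translate([1231, 653, 0]) cylinder(h = 677, r = 27);
translate([1294, 0, 0]) {
  cube([53, 37, 2317]);
  translate([288, 0, 0]) cube([53, 37, 2317]);
  translate([53, 0, 228]) cube([235, 37, 30]);
  translate([53, 0, 549]) cube([235, 37, 30]);
  translate([53, 0, 870]) cube([235, 37, 30]);
  translate([53, 0, 1191]) cube([235, 37, 30]);
  translate([53, 0, 1512]) cube([235, 37, 30]);
  translate([53, 0, 1833]) cube([235, 37, 30]);
  translate([53, 0, 2154]) cube([235, 37, 30]);
}
translate([0, 0, 712]) {
  cube([411, 595, 10]);
  translate([0, 0, 10]) cube([411, 10, 136]);
  translate([0, 585, 10]) cube([411, 10, 136]);
  translate([0, 10, 10]) cube([10, 575, 136]);
  translate([401, 10, 10]) cube([10, 575, 136]);
}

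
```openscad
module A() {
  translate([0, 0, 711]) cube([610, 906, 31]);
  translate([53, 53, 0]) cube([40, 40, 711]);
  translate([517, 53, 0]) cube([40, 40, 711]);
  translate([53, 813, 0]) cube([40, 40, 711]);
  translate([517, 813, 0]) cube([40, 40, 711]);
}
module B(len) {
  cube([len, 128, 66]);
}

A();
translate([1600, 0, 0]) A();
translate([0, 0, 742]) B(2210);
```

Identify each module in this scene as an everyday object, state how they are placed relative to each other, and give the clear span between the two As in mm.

A is a table. B is a beam. A beam spans the tops of two tables. The clear span between the two tables is 990 mm.

Second table starts at x = 1600; first ends at x = 610; clear span = 1600 − 610 = 990 mm.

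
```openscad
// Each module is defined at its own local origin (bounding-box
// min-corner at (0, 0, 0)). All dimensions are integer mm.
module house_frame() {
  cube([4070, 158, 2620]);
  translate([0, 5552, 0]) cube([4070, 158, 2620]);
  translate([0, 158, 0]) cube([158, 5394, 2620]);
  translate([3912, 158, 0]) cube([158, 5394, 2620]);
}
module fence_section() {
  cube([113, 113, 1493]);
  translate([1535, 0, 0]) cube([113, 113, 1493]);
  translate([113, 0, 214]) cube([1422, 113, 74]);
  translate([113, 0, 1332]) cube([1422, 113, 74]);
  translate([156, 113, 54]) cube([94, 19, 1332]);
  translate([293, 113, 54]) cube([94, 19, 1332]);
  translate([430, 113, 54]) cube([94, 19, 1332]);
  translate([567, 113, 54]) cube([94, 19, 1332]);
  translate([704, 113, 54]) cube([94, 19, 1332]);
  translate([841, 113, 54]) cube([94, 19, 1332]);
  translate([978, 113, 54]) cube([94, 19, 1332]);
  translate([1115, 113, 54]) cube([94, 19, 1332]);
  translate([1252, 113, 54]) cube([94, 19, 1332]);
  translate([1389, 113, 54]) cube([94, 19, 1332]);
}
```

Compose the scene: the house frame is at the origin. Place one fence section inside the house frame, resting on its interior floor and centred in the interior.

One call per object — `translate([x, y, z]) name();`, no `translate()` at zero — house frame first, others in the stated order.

house_frame();
translate([1211, 2789, 0]) fence_section();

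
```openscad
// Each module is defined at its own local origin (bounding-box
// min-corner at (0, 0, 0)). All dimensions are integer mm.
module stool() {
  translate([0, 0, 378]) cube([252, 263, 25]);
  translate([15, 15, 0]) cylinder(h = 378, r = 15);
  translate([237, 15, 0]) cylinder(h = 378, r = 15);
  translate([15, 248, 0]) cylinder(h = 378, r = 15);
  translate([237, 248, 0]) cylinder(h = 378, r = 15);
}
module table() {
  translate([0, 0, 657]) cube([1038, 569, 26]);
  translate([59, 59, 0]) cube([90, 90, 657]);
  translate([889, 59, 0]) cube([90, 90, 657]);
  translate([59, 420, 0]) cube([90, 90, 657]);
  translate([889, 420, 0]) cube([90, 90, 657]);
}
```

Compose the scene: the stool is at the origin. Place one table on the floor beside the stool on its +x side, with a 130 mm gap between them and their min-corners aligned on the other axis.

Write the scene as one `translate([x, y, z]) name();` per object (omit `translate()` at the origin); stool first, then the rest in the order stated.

stool();
translate([382, 0, 0]) table();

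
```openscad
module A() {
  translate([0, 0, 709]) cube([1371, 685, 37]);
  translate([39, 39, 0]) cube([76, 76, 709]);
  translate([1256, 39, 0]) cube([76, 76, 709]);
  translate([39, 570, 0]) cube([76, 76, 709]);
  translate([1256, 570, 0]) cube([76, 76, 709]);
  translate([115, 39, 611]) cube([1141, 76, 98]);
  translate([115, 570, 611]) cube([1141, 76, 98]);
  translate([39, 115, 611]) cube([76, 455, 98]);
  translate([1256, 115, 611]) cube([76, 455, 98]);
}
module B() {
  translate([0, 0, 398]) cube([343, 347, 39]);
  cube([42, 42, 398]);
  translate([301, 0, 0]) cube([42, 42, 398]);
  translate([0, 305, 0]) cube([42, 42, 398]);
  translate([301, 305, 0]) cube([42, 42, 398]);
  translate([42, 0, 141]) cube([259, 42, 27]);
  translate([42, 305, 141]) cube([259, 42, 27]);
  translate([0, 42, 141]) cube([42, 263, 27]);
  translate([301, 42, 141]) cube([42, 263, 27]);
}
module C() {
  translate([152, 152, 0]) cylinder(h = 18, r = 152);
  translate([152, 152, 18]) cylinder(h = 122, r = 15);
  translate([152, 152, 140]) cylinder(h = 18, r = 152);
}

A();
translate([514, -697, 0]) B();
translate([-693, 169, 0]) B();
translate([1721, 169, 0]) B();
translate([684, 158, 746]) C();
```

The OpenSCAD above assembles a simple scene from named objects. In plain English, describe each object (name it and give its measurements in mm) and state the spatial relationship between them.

A is a table: top 1371 mm (x) × 685 mm (y), 37 mm thick, upper face at z = 746 mm, on four 76×76 mm square legs, each inset 39 mm from the nearest pair of top edges, running from z = 0 to the bottom of the top. Four apron rails, 76 mm thick and 98 mm tall, run between adjacent legs with their top edges flush with the underside of the top and their outer faces flush with the legs' outer faces.

B is a four-legged stool. The seat is 343×347 mm, 39 mm thick, top at z = 437 mm. It stands on four square legs, each 42×42 mm in cross-section, from z = 0 to the seat underside, each flush with a corner of the seat. Four stretchers, 42 mm wide and 27 mm tall, connect adjacent legs with their undersides at z = 141 mm, each running between the inner faces of the legs it joins and aligned with the legs' outer faces on the other axis.

C is a spool: two coaxial disc flanges of radius 152 mm and thickness 18 mm, joined by a core cylinder of radius 15 mm and height 122 mm. The lower flange rests on z = 0 and the three cylinders share a vertical axis.

Three stools sit around the table at the −y, −x, +x sides. The spool is on top of the table.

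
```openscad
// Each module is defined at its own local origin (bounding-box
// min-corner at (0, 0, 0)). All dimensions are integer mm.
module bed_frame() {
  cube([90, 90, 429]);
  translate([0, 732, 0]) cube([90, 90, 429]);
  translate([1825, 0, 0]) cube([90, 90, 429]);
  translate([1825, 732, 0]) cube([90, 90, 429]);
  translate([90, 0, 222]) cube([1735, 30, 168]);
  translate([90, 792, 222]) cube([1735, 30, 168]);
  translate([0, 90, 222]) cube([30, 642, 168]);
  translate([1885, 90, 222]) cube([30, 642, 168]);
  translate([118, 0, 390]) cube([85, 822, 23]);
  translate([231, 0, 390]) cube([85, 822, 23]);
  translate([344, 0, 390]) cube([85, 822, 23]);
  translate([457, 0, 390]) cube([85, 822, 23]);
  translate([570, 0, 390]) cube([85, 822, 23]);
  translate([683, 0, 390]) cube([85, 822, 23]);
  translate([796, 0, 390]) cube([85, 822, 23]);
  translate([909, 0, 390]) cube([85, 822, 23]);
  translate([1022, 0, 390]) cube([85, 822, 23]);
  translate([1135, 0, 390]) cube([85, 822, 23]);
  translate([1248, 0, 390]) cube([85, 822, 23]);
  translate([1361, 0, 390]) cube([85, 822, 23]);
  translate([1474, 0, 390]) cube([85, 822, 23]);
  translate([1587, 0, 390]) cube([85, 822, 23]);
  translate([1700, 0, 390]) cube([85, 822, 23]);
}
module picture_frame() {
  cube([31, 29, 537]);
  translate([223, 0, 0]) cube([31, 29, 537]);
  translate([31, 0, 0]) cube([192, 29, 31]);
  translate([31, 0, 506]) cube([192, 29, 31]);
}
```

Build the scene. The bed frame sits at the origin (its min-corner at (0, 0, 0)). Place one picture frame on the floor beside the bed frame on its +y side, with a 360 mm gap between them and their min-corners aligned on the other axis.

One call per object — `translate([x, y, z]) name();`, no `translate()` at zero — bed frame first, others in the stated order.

bed_frame();
translate([0, 1182, 0]) picture_frame();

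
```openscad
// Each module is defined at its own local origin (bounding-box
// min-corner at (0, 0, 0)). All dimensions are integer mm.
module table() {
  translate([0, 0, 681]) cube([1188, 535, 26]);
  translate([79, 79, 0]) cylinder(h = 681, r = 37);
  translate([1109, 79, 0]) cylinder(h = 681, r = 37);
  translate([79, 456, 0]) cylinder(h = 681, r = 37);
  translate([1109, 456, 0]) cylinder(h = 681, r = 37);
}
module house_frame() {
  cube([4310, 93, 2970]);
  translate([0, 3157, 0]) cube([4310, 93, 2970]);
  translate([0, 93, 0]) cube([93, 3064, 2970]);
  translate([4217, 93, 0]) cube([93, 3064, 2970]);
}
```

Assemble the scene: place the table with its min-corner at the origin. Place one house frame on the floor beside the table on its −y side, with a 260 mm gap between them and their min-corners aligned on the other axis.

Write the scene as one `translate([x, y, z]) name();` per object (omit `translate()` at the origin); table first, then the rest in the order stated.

table();
translate([0, -3510, 0]) house_frame();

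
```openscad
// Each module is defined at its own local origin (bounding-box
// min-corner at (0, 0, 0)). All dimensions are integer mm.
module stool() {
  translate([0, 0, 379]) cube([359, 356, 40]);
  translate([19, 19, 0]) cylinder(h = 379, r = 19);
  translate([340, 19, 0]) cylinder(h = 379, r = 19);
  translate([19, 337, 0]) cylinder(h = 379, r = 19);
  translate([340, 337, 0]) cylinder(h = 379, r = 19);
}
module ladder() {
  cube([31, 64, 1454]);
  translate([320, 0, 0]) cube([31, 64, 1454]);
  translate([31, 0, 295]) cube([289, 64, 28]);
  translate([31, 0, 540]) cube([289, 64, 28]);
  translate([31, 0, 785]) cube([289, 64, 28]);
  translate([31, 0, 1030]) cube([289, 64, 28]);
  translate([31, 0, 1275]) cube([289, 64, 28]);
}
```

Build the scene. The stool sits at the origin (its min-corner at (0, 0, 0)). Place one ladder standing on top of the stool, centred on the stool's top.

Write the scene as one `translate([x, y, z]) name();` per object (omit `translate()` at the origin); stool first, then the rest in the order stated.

stool();
translate([4, 146, 419]) ladder();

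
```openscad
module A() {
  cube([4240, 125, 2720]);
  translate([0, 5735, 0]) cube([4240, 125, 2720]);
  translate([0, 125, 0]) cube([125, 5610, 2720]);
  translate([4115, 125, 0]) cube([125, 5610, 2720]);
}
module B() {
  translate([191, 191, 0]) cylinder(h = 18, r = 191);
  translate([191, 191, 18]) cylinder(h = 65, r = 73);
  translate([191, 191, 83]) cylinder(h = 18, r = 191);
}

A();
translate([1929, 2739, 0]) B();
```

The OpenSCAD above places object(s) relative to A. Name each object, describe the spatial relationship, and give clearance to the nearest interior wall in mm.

Clearances: x = 1804, y = 2614; minimum 1804 mm.

A is a house frame. B is a spool. The spool sits inside the house frame, centred. The clearance to the nearest interior wall is 1804 mm.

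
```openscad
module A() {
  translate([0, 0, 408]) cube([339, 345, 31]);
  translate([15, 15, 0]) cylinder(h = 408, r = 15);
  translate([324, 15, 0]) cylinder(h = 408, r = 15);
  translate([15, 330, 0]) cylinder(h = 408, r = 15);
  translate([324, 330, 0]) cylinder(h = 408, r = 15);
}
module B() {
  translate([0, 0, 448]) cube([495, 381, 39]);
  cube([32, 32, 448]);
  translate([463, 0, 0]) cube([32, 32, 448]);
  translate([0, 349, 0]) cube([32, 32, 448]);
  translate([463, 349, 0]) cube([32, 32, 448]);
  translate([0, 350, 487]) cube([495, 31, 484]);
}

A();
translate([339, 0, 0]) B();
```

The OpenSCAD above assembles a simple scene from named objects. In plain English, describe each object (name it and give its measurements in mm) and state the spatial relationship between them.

A is a simple wooden stool: a rectangular seat 339 mm (x) by 345 mm (y), 31 mm thick, top face at z = 439 mm, on four round legs, each 30 mm in diameter. The legs rest on z = 0, each leg's axis is inset half a diameter from the nearest pair of seat edges (so the leg's bounding box is flush with the corner).

B is a chair. The seat is a 495×381×39 mm slab with its top at z = 487 mm, on four 32×32 mm corner legs (flush with the seat edges, standing on z = 0). A flat backrest 31 mm thick, 484 mm tall, spans the full seat width and rises from the seat top along its +y edge, rear face flush with the rear of the seat.

The chair is against the stool's +x side, with their −y faces flush.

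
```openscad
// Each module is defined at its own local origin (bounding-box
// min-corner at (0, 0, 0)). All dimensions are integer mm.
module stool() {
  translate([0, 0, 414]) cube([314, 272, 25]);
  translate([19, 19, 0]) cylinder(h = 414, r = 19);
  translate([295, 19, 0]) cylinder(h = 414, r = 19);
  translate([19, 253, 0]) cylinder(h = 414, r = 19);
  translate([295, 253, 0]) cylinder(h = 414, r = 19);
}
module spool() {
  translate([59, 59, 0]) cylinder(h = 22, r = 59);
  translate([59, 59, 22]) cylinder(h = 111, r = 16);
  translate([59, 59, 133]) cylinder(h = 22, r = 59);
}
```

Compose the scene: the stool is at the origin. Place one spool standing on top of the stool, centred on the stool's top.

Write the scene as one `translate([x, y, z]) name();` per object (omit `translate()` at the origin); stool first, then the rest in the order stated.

stool();
translate([98, 77, 439]) spool();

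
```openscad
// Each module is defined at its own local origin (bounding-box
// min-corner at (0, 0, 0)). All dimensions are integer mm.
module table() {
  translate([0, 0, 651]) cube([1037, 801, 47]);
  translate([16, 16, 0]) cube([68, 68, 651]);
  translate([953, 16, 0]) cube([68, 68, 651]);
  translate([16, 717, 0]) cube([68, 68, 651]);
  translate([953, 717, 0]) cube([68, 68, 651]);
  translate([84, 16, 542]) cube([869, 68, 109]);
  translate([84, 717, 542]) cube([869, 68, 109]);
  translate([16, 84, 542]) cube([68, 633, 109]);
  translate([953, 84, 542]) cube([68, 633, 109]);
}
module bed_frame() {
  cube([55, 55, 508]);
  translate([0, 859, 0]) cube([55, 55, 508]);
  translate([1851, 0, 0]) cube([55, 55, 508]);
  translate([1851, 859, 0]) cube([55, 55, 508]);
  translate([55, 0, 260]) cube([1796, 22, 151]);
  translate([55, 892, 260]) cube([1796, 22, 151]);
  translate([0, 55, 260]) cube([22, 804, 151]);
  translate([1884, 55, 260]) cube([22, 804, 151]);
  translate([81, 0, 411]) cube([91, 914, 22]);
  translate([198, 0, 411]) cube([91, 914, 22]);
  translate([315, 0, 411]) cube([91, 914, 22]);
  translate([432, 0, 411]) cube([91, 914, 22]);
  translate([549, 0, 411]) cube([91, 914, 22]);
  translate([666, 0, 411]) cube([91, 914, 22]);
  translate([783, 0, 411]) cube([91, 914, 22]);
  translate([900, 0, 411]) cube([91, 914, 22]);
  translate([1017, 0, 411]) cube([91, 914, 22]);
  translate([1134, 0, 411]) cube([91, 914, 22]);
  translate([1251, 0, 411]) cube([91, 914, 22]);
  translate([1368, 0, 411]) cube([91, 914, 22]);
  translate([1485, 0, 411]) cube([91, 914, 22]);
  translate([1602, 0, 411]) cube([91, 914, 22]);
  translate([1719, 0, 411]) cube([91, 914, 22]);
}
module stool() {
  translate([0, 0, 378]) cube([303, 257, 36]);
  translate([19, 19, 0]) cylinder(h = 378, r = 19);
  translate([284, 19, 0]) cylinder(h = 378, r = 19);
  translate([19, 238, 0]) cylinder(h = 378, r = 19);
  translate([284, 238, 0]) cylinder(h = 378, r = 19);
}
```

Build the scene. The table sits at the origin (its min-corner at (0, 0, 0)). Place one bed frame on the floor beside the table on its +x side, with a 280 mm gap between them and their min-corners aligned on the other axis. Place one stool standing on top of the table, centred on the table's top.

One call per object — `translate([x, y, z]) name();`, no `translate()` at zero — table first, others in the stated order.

table();
translate([1317, 0, 0]) bed_frame();
translate([367, 272, 698]) stool();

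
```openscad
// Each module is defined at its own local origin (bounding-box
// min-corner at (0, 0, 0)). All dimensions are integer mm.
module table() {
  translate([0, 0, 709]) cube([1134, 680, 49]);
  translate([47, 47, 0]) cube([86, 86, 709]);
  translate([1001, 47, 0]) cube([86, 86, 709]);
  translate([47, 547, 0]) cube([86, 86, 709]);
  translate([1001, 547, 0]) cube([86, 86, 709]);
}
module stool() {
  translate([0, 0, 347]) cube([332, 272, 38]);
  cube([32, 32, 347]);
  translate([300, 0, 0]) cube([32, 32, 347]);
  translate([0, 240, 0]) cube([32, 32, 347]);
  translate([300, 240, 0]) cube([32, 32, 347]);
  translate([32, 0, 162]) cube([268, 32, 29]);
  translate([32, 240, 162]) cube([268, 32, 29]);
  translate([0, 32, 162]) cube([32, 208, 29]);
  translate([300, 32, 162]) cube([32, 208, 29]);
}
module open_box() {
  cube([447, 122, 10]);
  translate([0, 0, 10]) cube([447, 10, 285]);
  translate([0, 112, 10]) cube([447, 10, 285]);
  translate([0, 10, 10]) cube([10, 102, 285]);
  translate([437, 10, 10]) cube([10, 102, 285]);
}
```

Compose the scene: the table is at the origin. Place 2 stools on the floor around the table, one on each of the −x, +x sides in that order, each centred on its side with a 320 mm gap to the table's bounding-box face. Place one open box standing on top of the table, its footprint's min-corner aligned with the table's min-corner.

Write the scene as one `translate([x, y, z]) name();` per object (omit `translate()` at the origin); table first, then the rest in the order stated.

table();
translate([-652, 204, 0]) stool();
translate([1454, 204, 0]) stool();
translate([0, 0, 758]) open_box();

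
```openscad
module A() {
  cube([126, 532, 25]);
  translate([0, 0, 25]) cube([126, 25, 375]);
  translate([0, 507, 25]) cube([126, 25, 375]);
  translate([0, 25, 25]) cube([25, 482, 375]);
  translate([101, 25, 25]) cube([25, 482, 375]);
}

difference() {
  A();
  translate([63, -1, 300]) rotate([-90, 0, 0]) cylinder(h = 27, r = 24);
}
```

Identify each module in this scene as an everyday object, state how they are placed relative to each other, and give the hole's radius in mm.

The subtracted cylinder has r = 24 mm.

A is an open box. The open box has a circular hole through its front wall. The hole's radius is 24 mm.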